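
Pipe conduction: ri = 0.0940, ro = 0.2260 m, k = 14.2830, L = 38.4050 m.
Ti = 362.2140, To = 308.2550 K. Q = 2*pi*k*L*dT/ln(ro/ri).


dT = 53.9590 K
ln(ro/ri) = 0.8772
Q = 2*pi*14.2830*38.4050*53.9590 / 0.8772 = 211998.3266 W

211998.3266 W


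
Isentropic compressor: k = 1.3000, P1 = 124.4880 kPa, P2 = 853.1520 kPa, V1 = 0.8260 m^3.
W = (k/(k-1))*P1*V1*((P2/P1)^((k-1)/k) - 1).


(k-1)/k = 0.2308
(P2/P1)^exp = 1.5592
W = 4.3333 * 124.4880 * 0.8260 * (1.5592 - 1) = 249.1673 kJ

249.1673 kJ


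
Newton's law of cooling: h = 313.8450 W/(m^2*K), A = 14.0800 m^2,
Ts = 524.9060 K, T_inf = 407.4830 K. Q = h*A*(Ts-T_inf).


dT = 117.4230 K
Q = 313.8450 * 14.0800 * 117.4230 = 518884.9098 W

518884.9098 W


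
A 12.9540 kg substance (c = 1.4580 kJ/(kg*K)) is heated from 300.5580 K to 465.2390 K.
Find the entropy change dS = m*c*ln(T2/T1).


T2/T1 = 1.5479
ln(T2/T1) = 0.4369
dS = 12.9540 * 1.4580 * 0.4369 = 8.2519 kJ/K

8.2519 kJ/K


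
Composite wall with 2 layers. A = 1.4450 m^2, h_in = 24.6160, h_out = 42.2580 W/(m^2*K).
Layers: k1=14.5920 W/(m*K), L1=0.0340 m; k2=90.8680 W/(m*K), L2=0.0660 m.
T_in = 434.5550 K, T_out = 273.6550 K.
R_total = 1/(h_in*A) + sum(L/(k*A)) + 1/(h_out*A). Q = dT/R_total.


R_conv_in = 1/(24.6160*1.4450) = 0.0281
R_1 = 0.0340/(14.5920*1.4450) = 0.0016
R_2 = 0.0660/(90.8680*1.4450) = 0.0005
R_conv_out = 1/(42.2580*1.4450) = 0.0164
R_total = 0.0466 K/W
Q = 160.9000 / 0.0466 = 3452.4044 W

R_total = 0.0466 K/W, Q = 3452.4044 W


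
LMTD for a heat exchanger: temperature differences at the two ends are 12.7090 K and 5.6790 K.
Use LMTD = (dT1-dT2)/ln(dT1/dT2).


dT1/dT2 = 2.2379
ln(dT1/dT2) = 0.8055
LMTD = 7.0300 / 0.8055 = 8.7271 K

8.7271 K


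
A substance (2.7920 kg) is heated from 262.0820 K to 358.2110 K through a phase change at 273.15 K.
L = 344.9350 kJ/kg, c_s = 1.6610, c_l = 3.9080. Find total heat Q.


Q1 (sensible, solid) = 2.7920 * 1.6610 * 11.0680 = 51.3280 kJ
Q2 (latent) = 2.7920 * 344.9350 = 963.0585 kJ
Q3 (sensible, liquid) = 2.7920 * 3.9080 * 85.0610 = 928.1121 kJ
Q_total = 1942.4986 kJ

1942.4986 kJ


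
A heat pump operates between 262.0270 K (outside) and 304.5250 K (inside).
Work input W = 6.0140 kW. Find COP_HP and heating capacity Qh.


COP = 304.5250 / 42.4980 = 7.1656
Qh = 7.1656 * 6.0140 = 43.0941 kW

COP = 7.1656, Qh = 43.0941 kW


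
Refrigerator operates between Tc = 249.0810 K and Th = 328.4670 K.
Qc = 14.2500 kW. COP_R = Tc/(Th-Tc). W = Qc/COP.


COP = 249.0810 / 79.3860 = 3.1376
W = 14.2500 / 3.1376 = 4.5417 kW

COP = 3.1376, W = 4.5417 kW


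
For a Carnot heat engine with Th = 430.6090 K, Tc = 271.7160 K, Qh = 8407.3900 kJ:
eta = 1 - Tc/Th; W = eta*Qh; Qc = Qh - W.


eta = 1 - 271.7160/430.6090 = 0.3690
W = 0.3690 * 8407.3900 = 3102.2933 kJ
Qc = 8407.3900 - 3102.2933 = 5305.0967 kJ

eta = 36.8996%, W = 3102.2933 kJ, Qc = 5305.0967 kJ


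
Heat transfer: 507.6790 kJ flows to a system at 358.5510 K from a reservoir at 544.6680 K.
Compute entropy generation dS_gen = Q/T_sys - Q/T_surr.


dS_sys = 507.6790/358.5510 = 1.4159 kJ/K
dS_surr = -507.6790/544.6680 = -0.9321 kJ/K
dS_gen = 1.4159 - 0.9321 = 0.4838 kJ/K (irreversible)

dS_gen = 0.4838 kJ/K, irreversible


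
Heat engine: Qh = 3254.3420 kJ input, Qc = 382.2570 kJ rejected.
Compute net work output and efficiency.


W = 3254.3420 - 382.2570 = 2872.0850 kJ
eta = 2872.0850 / 3254.3420 = 0.8825 = 88.2539%

W = 2872.0850 kJ, eta = 88.2539%


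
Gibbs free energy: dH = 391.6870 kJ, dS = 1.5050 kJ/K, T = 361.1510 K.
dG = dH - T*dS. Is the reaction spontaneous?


T*dS = 361.1510 * 1.5050 = 543.5323 kJ
dG = 391.6870 - 543.5323 = -151.8453 kJ (spontaneous)

dG = -151.8453 kJ, spontaneous


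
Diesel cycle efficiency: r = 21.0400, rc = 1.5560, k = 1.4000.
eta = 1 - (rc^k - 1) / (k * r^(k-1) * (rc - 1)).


r^(k-1) = 3.3823
rc^k = 1.8570
eta = 0.6745 = 67.4491%

67.4491%


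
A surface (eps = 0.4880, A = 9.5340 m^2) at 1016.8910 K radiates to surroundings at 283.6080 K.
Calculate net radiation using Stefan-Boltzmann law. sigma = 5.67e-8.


T^4 = 1.0693e+12
Tsurr^4 = 6.4695e+09
Q = 0.4880 * 5.67e-8 * 9.5340 * 1.0628e+12 = 280375.4952 W

280375.4952 W


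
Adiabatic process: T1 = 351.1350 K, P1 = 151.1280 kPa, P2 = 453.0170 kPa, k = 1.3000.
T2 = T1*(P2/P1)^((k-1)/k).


(k-1)/k = 0.2308
(P2/P1)^exp = 1.2883
T2 = 351.1350 * 1.2883 = 452.3742 K

452.3742 K


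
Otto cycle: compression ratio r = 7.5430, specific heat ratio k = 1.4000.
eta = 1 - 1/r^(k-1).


r^(k-1) = 2.2440
eta = 1 - 1/2.2440 = 0.5544 = 55.4362%

55.4362%


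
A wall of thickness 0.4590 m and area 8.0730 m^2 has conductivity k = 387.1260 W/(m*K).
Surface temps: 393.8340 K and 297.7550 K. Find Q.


dT = 96.0790 K
Q = 387.1260 * 8.0730 * 96.0790 / 0.4590 = 654188.7651 W

654188.7651 W


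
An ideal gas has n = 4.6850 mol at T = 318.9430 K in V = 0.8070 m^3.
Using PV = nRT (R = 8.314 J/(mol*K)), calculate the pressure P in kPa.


P = nRT/V = 4.6850 * 8.314 * 318.9430 / 0.8070
= 12423.1775 / 0.8070 = 15394.2720 Pa = 15.3943 kPa

15.3943 kPa


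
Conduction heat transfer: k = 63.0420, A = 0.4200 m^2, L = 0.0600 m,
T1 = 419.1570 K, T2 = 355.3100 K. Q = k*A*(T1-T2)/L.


dT = 63.8470 K
Q = 63.0420 * 0.4200 * 63.8470 / 0.0600 = 28175.2980 W

28175.2980 W


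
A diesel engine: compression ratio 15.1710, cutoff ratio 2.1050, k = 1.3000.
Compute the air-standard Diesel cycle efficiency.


r^(k-1) = 2.2610
rc^k = 2.6316
eta = 0.4976 = 49.7638%

49.7638%


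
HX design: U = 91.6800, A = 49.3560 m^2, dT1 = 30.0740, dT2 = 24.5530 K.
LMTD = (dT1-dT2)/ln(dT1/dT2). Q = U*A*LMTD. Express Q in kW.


LMTD = 27.2202 K
Q = 91.6800 * 49.3560 * 27.2202 = 123170.4749 W = 123.1705 kW

123.1705 kW


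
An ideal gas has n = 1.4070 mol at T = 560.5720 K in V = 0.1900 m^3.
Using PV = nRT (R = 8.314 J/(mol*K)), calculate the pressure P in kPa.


P = nRT/V = 1.4070 * 8.314 * 560.5720 / 0.1900
= 6557.4580 / 0.1900 = 34512.9369 Pa = 34.5129 kPa

34.5129 kPa


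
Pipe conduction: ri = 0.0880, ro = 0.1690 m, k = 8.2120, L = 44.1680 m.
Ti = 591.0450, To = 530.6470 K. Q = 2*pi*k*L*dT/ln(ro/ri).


dT = 60.3980 K
ln(ro/ri) = 0.6526
Q = 2*pi*8.2120*44.1680*60.3980 / 0.6526 = 210929.5309 W

210929.5309 W


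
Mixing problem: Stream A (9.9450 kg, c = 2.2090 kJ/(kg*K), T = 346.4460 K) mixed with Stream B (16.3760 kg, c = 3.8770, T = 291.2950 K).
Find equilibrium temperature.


num = 26105.1480
den = 85.4583
Tf = 305.4725 K

305.4725 K


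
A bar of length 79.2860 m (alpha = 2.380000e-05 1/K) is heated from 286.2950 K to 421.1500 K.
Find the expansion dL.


dT = 134.8550 K
dL = 2.380000e-05 * 79.2860 * 134.8550 = 0.254472 m
L_final = 79.540472 m

dL = 0.254472 m


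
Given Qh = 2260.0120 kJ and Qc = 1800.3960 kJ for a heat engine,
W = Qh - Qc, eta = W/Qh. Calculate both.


W = 2260.0120 - 1800.3960 = 459.6160 kJ
eta = 459.6160 / 2260.0120 = 0.2034 = 20.3369%

W = 459.6160 kJ, eta = 20.3369%


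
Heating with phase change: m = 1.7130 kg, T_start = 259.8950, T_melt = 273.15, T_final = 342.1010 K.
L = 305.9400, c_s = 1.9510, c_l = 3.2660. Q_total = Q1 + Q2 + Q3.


Q1 (sensible, solid) = 1.7130 * 1.9510 * 13.2550 = 44.2990 kJ
Q2 (latent) = 1.7130 * 305.9400 = 524.0752 kJ
Q3 (sensible, liquid) = 1.7130 * 3.2660 * 68.9510 = 385.7573 kJ
Q_total = 954.1315 kJ

954.1315 kJ


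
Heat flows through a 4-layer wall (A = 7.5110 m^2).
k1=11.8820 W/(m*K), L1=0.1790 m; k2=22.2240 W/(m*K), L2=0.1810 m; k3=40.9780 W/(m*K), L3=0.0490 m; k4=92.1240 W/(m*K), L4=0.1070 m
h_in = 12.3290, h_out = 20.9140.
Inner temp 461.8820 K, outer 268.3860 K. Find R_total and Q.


R_conv_in = 1/(12.3290*7.5110) = 0.0108
R_1 = 0.1790/(11.8820*7.5110) = 0.0020
R_2 = 0.1810/(22.2240*7.5110) = 0.0011
R_3 = 0.0490/(40.9780*7.5110) = 0.0002
R_4 = 0.1070/(92.1240*7.5110) = 0.0002
R_conv_out = 1/(20.9140*7.5110) = 0.0064
R_total = 0.0206 K/W
Q = 193.4960 / 0.0206 = 9407.3442 W

R_total = 0.0206 K/W, Q = 9407.3442 W


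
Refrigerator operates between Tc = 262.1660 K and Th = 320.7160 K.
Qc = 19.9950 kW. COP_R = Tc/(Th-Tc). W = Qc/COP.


COP = 262.1660 / 58.5500 = 4.4776
W = 19.9950 / 4.4776 = 4.4655 kW

COP = 4.4776, W = 4.4655 kW


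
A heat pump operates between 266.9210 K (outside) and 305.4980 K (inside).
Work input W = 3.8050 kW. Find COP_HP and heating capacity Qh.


COP = 305.4980 / 38.5770 = 7.9192
Qh = 7.9192 * 3.8050 = 30.1325 kW

COP = 7.9192, Qh = 30.1325 kW


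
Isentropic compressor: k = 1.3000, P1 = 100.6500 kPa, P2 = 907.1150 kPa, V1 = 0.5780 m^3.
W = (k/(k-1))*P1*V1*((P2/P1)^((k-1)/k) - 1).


(k-1)/k = 0.2308
(P2/P1)^exp = 1.6609
W = 4.3333 * 100.6500 * 0.5780 * (1.6609 - 1) = 166.6153 kJ

166.6153 kJ


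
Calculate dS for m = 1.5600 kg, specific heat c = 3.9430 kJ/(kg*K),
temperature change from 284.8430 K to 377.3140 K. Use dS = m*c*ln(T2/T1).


T2/T1 = 1.3246
ln(T2/T1) = 0.2811
dS = 1.5600 * 3.9430 * 0.2811 = 1.7293 kJ/K

1.7293 kJ/K


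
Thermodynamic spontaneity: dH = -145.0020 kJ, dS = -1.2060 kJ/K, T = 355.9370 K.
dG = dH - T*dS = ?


T*dS = 355.9370 * -1.2060 = -429.2600 kJ
dG = -145.0020 + 429.2600 = 284.2580 kJ (non-spontaneous)

dG = 284.2580 kJ, non-spontaneous


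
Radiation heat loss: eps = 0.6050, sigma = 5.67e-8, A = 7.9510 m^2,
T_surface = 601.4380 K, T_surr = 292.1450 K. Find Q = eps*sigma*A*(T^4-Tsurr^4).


T^4 = 1.3085e+11
Tsurr^4 = 7.2844e+09
Q = 0.6050 * 5.67e-8 * 7.9510 * 1.2356e+11 = 33701.3184 W

33701.3184 W


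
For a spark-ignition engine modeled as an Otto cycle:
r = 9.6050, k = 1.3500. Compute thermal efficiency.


r^(k-1) = 2.2074
eta = 1 - 1/2.2074 = 0.5470 = 54.6971%

54.6971%


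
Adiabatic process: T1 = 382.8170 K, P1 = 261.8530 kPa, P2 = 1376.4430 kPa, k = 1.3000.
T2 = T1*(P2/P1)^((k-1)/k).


(k-1)/k = 0.2308
(P2/P1)^exp = 1.4666
T2 = 382.8170 * 1.4666 = 561.4444 K

561.4444 K


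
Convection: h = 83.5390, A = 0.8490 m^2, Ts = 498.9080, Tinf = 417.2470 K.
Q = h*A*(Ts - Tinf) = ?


dT = 81.6610 K
Q = 83.5390 * 0.8490 * 81.6610 = 5791.7747 W

5791.7747 W


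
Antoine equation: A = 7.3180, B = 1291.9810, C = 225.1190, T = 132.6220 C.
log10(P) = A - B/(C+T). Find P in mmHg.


C+T = 357.7410
B/(C+T) = 3.6115
log10(P) = 7.3180 - 3.6115 = 3.7065
P = 10^3.7065 = 5087.4685 mmHg

5087.4685 mmHg


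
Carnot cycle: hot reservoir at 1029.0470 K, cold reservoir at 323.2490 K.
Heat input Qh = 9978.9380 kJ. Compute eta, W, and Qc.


eta = 1 - 323.2490/1029.0470 = 0.6859
W = 0.6859 * 9978.9380 = 6844.3079 kJ
Qc = 9978.9380 - 6844.3079 = 3134.6301 kJ

eta = 68.5875%, W = 6844.3079 kJ, Qc = 3134.6301 kJ


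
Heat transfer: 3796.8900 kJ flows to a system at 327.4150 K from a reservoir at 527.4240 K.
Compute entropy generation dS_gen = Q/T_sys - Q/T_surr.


dS_sys = 3796.8900/327.4150 = 11.5966 kJ/K
dS_surr = -3796.8900/527.4240 = -7.1989 kJ/K
dS_gen = 11.5966 - 7.1989 = 4.3976 kJ/K (irreversible)

dS_gen = 4.3976 kJ/K, irreversible


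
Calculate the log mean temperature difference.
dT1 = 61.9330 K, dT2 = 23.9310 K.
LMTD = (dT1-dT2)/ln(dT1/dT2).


dT1/dT2 = 2.5880
ln(dT1/dT2) = 0.9509
LMTD = 38.0020 / 0.9509 = 39.9651 K

39.9651 K


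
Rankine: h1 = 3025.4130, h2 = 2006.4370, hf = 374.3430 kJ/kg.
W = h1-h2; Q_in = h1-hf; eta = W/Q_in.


W = 1018.9760 kJ/kg
Q_in = 2651.0700 kJ/kg
eta = 0.3844 = 38.4364%

eta = 38.4364%


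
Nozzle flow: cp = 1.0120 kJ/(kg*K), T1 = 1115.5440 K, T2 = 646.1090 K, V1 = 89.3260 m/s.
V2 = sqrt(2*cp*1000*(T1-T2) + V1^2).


dT = 469.4350 K
2*cp*1000*dT = 950136.4400
V1^2 = 7979.1343
V2 = sqrt(958115.5743) = 978.8338 m/s

978.8338 m/s


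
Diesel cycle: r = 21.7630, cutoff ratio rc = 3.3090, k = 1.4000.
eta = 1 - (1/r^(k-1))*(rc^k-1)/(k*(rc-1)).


r^(k-1) = 3.4284
rc^k = 5.3404
eta = 0.6084 = 60.8355%

60.8355%


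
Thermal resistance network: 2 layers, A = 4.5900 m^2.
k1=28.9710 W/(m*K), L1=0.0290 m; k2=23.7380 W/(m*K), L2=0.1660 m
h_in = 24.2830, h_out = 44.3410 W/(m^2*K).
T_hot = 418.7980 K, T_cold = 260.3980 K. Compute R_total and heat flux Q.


R_conv_in = 1/(24.2830*4.5900) = 0.0090
R_1 = 0.0290/(28.9710*4.5900) = 0.0002
R_2 = 0.1660/(23.7380*4.5900) = 0.0015
R_conv_out = 1/(44.3410*4.5900) = 0.0049
R_total = 0.0156 K/W
Q = 158.4000 / 0.0156 = 10136.3531 W

R_total = 0.0156 K/W, Q = 10136.3531 W


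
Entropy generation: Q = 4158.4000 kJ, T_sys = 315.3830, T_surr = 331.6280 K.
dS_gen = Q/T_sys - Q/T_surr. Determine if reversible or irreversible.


dS_sys = 4158.4000/315.3830 = 13.1852 kJ/K
dS_surr = -4158.4000/331.6280 = -12.5394 kJ/K
dS_gen = 13.1852 - 12.5394 = 0.6459 kJ/K (irreversible)

dS_gen = 0.6459 kJ/K, irreversible


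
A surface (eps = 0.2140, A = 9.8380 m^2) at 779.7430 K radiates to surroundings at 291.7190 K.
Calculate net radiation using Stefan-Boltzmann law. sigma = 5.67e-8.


T^4 = 3.6966e+11
Tsurr^4 = 7.2420e+09
Q = 0.2140 * 5.67e-8 * 9.8380 * 3.6242e+11 = 43263.0319 W

43263.0319 W


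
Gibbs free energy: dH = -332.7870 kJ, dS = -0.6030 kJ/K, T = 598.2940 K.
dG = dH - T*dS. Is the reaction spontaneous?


T*dS = 598.2940 * -0.6030 = -360.7713 kJ
dG = -332.7870 + 360.7713 = 27.9843 kJ (non-spontaneous)

dG = 27.9843 kJ, non-spontaneous


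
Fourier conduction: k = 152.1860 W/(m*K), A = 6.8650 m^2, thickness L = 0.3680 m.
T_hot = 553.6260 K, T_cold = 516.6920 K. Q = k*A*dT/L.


dT = 36.9340 K
Q = 152.1860 * 6.8650 * 36.9340 / 0.3680 = 104856.1168 W

104856.1168 W


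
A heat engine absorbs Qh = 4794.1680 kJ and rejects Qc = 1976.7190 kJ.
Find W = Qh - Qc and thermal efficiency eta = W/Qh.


W = 4794.1680 - 1976.7190 = 2817.4490 kJ
eta = 2817.4490 / 4794.1680 = 0.5877 = 58.7683%

W = 2817.4490 kJ, eta = 58.7683%


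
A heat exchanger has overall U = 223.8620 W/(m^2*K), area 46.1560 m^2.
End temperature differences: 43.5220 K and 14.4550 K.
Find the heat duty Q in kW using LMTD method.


LMTD = 26.3712 K
Q = 223.8620 * 46.1560 * 26.3712 = 272482.1340 W = 272.4821 kW

272.4821 kW


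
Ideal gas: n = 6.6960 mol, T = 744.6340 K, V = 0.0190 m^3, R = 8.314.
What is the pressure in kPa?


P = nRT/V = 6.6960 * 8.314 * 744.6340 / 0.0190
= 41454.1799 / 0.0190 = 2181798.9400 Pa = 2181.7989 kPa

2181.7989 kPa


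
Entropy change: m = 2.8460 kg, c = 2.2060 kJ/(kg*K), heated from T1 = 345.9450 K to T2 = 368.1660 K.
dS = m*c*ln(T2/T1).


T2/T1 = 1.0642
ln(T2/T1) = 0.0623
dS = 2.8460 * 2.2060 * 0.0623 = 0.3908 kJ/K

0.3908 kJ/K


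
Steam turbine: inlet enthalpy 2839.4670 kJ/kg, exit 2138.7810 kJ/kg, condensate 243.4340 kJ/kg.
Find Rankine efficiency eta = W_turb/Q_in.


W = 700.6860 kJ/kg
Q_in = 2596.0330 kJ/kg
eta = 0.2699 = 26.9906%

eta = 26.9906%


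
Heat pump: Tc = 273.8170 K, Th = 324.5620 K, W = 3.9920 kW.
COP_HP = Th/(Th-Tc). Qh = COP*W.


COP = 324.5620 / 50.7450 = 6.3959
Qh = 6.3959 * 3.9920 = 25.5326 kW

COP = 6.3959, Qh = 25.5326 kW


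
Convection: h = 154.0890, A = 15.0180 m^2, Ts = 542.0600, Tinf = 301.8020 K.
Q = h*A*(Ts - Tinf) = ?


dT = 240.2580 K
Q = 154.0890 * 15.0180 * 240.2580 = 555983.1045 W

555983.1045 W


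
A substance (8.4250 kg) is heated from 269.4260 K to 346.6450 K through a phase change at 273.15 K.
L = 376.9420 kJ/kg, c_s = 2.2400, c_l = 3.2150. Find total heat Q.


Q1 (sensible, solid) = 8.4250 * 2.2400 * 3.7240 = 70.2793 kJ
Q2 (latent) = 8.4250 * 376.9420 = 3175.7364 kJ
Q3 (sensible, liquid) = 8.4250 * 3.2150 * 73.4950 = 1990.7131 kJ
Q_total = 5236.7288 kJ

5236.7288 kJ


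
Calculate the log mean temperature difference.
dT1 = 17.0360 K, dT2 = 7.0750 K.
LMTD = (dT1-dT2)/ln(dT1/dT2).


dT1/dT2 = 2.4079
ln(dT1/dT2) = 0.8788
LMTD = 9.9610 / 0.8788 = 11.3353 K

11.3353 K


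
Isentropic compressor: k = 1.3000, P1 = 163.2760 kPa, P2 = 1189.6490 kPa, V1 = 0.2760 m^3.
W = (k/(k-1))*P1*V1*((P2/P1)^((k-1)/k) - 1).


(k-1)/k = 0.2308
(P2/P1)^exp = 1.5814
W = 4.3333 * 163.2760 * 0.2760 * (1.5814 - 1) = 113.5318 kJ

113.5318 kJ


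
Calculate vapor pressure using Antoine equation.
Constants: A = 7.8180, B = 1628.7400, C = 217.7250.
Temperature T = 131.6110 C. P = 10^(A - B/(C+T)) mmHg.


C+T = 349.3360
B/(C+T) = 4.6624
log10(P) = 7.8180 - 4.6624 = 3.1556
P = 10^3.1556 = 1430.9087 mmHg

1430.9087 mmHg


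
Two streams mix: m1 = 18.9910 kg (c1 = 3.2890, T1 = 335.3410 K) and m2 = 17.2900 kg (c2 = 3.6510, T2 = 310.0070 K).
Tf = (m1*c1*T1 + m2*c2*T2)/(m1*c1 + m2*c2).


num = 40515.3048
den = 125.5872
Tf = 322.6070 K

322.6070 K


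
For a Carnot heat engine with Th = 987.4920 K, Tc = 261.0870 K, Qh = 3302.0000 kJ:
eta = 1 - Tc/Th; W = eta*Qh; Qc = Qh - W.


eta = 1 - 261.0870/987.4920 = 0.7356
W = 0.7356 * 3302.0000 = 2428.9709 kJ
Qc = 3302.0000 - 2428.9709 = 873.0291 kJ

eta = 73.5606%, W = 2428.9709 kJ, Qc = 873.0291 kJ


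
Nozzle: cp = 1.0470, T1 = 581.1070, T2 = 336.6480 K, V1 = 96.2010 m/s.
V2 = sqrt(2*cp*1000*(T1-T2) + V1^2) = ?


dT = 244.4590 K
2*cp*1000*dT = 511897.1460
V1^2 = 9254.6324
V2 = sqrt(521151.7784) = 721.9084 m/s

721.9084 m/s


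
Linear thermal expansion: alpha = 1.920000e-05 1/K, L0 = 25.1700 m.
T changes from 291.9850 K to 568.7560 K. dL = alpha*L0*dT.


dT = 276.7710 K
dL = 1.920000e-05 * 25.1700 * 276.7710 = 0.133753 m
L_final = 25.303753 m

dL = 0.133753 m


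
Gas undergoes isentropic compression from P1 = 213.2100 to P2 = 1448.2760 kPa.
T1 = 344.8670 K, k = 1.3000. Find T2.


(k-1)/k = 0.2308
(P2/P1)^exp = 1.5560
T2 = 344.8670 * 1.5560 = 536.6137 K

536.6137 K


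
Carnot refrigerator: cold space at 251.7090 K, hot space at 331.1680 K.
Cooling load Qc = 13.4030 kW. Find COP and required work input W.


COP = 251.7090 / 79.4590 = 3.1678
W = 13.4030 / 3.1678 = 4.2310 kW

COP = 3.1678, W = 4.2310 kW


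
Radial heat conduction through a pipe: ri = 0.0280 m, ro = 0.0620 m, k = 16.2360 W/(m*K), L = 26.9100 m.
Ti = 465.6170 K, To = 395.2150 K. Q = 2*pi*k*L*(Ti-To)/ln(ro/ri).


dT = 70.4020 K
ln(ro/ri) = 0.7949
Q = 2*pi*16.2360*26.9100*70.4020 / 0.7949 = 243124.5343 W

243124.5343 W


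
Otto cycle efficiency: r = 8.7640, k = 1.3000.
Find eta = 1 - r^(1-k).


r^(k-1) = 1.9178
eta = 1 - 1/1.9178 = 0.4786 = 47.8578%

47.8578%


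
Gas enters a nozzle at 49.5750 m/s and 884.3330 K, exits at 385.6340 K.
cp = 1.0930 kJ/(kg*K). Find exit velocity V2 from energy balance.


dT = 498.6990 K
2*cp*1000*dT = 1090156.0140
V1^2 = 2457.6806
V2 = sqrt(1092613.6946) = 1045.2816 m/s

1045.2816 m/s


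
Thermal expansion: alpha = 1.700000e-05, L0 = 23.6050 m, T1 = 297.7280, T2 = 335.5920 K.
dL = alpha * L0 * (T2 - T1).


dT = 37.8640 K
dL = 1.700000e-05 * 23.6050 * 37.8640 = 0.015194 m
L_final = 23.620194 m

dL = 0.015194 m


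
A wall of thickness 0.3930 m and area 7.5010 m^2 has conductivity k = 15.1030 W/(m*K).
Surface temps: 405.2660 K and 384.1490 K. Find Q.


dT = 21.1170 K
Q = 15.1030 * 7.5010 * 21.1170 / 0.3930 = 6087.2629 W

6087.2629 W


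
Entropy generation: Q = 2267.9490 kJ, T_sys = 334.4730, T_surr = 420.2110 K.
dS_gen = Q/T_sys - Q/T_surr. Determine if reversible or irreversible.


dS_sys = 2267.9490/334.4730 = 6.7807 kJ/K
dS_surr = -2267.9490/420.2110 = -5.3972 kJ/K
dS_gen = 6.7807 - 5.3972 = 1.3835 kJ/K (irreversible)

dS_gen = 1.3835 kJ/K, irreversible


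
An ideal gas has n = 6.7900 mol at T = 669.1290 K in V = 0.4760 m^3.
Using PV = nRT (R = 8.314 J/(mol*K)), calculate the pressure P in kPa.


P = nRT/V = 6.7900 * 8.314 * 669.1290 / 0.4760
= 37773.7105 / 0.4760 = 79356.5346 Pa = 79.3565 kPa

79.3565 kPa


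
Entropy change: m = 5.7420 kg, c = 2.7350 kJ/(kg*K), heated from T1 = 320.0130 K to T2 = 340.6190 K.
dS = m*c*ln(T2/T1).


T2/T1 = 1.0644
ln(T2/T1) = 0.0624
dS = 5.7420 * 2.7350 * 0.0624 = 0.9800 kJ/K

0.9800 kJ/K


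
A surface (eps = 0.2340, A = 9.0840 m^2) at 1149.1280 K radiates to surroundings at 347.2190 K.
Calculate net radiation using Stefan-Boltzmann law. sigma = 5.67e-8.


T^4 = 1.7437e+12
Tsurr^4 = 1.4535e+10
Q = 0.2340 * 5.67e-8 * 9.0840 * 1.7292e+12 = 208407.9892 W

208407.9892 W


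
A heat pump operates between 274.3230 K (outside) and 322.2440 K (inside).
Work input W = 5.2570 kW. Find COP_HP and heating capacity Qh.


COP = 322.2440 / 47.9210 = 6.7245
Qh = 6.7245 * 5.2570 = 35.3506 kW

COP = 6.7245, Qh = 35.3506 kW


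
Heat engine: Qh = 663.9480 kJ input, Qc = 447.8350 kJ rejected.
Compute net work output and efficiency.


W = 663.9480 - 447.8350 = 216.1130 kJ
eta = 216.1130 / 663.9480 = 0.3255 = 32.5497%

W = 216.1130 kJ, eta = 32.5497%


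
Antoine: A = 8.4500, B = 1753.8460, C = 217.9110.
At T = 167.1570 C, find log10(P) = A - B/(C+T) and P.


C+T = 385.0680
B/(C+T) = 4.5546
log10(P) = 8.4500 - 4.5546 = 3.8954
P = 10^3.8954 = 7858.8735 mmHg

7858.8735 mmHg


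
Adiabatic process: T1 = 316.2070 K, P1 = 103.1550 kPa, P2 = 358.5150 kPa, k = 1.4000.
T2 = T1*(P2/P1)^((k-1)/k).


(k-1)/k = 0.2857
(P2/P1)^exp = 1.4275
T2 = 316.2070 * 1.4275 = 451.3857 K

451.3857 K


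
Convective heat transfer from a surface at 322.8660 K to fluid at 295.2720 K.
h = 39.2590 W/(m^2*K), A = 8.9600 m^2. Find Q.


dT = 27.5940 K
Q = 39.2590 * 8.9600 * 27.5940 = 9706.4831 W

9706.4831 W


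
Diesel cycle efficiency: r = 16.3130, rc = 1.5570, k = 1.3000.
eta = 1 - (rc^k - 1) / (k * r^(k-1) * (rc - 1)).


r^(k-1) = 2.3108
rc^k = 1.7782
eta = 0.5349 = 53.4928%

53.4928%


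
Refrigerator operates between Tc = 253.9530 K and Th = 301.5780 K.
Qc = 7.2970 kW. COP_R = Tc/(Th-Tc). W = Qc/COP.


COP = 253.9530 / 47.6250 = 5.3323
W = 7.2970 / 5.3323 = 1.3684 kW

COP = 5.3323, W = 1.3684 kW


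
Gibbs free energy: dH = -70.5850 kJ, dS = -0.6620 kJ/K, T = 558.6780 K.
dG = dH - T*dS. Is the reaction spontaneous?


T*dS = 558.6780 * -0.6620 = -369.8448 kJ
dG = -70.5850 + 369.8448 = 299.2598 kJ (non-spontaneous)

dG = 299.2598 kJ, non-spontaneous


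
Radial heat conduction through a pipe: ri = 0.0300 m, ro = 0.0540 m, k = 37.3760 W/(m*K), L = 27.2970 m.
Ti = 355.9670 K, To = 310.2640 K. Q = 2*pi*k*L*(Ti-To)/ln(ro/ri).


dT = 45.7030 K
ln(ro/ri) = 0.5878
Q = 2*pi*37.3760*27.2970*45.7030 / 0.5878 = 498439.6574 W

498439.6574 W


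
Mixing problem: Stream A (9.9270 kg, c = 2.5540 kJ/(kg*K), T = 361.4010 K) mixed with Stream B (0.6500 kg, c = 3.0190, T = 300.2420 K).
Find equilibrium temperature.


num = 9751.9811
den = 27.3159
Tf = 357.0074 K

357.0074 K


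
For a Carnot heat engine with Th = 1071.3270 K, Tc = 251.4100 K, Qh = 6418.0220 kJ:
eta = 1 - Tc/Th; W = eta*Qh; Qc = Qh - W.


eta = 1 - 251.4100/1071.3270 = 0.7653
W = 0.7653 * 6418.0220 = 4911.8946 kJ
Qc = 6418.0220 - 4911.8946 = 1506.1274 kJ

eta = 76.5328%, W = 4911.8946 kJ, Qc = 1506.1274 kJ


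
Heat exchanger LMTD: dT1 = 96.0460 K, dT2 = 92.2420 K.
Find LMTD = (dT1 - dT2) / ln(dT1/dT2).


dT1/dT2 = 1.0412
ln(dT1/dT2) = 0.0404
LMTD = 3.8040 / 0.0404 = 94.1312 K

94.1312 K


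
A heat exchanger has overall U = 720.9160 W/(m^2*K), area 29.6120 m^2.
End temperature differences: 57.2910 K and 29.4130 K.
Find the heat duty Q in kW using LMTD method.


LMTD = 41.8145 K
Q = 720.9160 * 29.6120 * 41.8145 = 892645.7483 W = 892.6457 kW

892.6457 kW


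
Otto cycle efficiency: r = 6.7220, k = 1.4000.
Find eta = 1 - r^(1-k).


r^(k-1) = 2.1429
eta = 1 - 1/2.1429 = 0.5333 = 53.3340%

53.3340%


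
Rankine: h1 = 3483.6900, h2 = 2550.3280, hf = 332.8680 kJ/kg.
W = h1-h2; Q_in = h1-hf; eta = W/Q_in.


W = 933.3620 kJ/kg
Q_in = 3150.8220 kJ/kg
eta = 0.2962 = 29.6228%

eta = 29.6228%


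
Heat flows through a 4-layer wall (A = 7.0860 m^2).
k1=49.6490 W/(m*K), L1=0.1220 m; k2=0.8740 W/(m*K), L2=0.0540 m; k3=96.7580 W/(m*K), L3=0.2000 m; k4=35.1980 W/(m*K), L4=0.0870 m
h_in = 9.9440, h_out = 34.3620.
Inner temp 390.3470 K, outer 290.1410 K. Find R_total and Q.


R_conv_in = 1/(9.9440*7.0860) = 0.0142
R_1 = 0.1220/(49.6490*7.0860) = 0.0003
R_2 = 0.0540/(0.8740*7.0860) = 0.0087
R_3 = 0.2000/(96.7580*7.0860) = 0.0003
R_4 = 0.0870/(35.1980*7.0860) = 0.0003
R_conv_out = 1/(34.3620*7.0860) = 0.0041
R_total = 0.0280 K/W
Q = 100.2060 / 0.0280 = 3578.1012 W

R_total = 0.0280 K/W, Q = 3578.1012 W


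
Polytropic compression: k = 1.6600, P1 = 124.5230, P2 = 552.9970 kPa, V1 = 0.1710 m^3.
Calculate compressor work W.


(k-1)/k = 0.3976
(P2/P1)^exp = 1.8090
W = 2.5152 * 124.5230 * 0.1710 * (1.8090 - 1) = 43.3249 kJ

43.3249 kJ


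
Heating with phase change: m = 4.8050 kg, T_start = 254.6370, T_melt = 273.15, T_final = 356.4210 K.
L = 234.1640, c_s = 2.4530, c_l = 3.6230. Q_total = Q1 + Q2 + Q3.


Q1 (sensible, solid) = 4.8050 * 2.4530 * 18.5130 = 218.2065 kJ
Q2 (latent) = 4.8050 * 234.1640 = 1125.1580 kJ
Q3 (sensible, liquid) = 4.8050 * 3.6230 * 83.2710 = 1449.6245 kJ
Q_total = 2792.9890 kJ

2792.9890 kJ


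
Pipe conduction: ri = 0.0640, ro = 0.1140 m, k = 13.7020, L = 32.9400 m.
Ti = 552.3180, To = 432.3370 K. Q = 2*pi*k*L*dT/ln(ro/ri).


dT = 119.9810 K
ln(ro/ri) = 0.5773
Q = 2*pi*13.7020*32.9400*119.9810 / 0.5773 = 589368.3196 W

589368.3196 W


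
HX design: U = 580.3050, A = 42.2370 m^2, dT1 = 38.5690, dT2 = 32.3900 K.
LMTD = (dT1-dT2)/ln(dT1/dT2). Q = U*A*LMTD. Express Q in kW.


LMTD = 35.3896 K
Q = 580.3050 * 42.2370 * 35.3896 = 867412.2303 W = 867.4122 kW

867.4122 kW


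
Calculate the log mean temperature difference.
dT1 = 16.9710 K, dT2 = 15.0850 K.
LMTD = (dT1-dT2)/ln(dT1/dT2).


dT1/dT2 = 1.1250
ln(dT1/dT2) = 0.1178
LMTD = 1.8860 / 0.1178 = 16.0095 K

16.0095 K


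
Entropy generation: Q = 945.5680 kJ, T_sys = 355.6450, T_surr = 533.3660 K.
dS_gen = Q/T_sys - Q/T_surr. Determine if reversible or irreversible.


dS_sys = 945.5680/355.6450 = 2.6587 kJ/K
dS_surr = -945.5680/533.3660 = -1.7728 kJ/K
dS_gen = 2.6587 - 1.7728 = 0.8859 kJ/K (irreversible)

dS_gen = 0.8859 kJ/K, irreversible


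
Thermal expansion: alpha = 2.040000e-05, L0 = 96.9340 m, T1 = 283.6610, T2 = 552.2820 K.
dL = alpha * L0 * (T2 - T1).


dT = 268.6210 K
dL = 2.040000e-05 * 96.9340 * 268.6210 = 0.531186 m
L_final = 97.465186 m

dL = 0.531186 m


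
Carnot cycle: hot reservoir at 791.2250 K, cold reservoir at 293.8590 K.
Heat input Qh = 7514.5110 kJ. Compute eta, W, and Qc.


eta = 1 - 293.8590/791.2250 = 0.6286
W = 0.6286 * 7514.5110 = 4723.6403 kJ
Qc = 7514.5110 - 4723.6403 = 2790.8707 kJ

eta = 62.8602%, W = 4723.6403 kJ, Qc = 2790.8707 kJ


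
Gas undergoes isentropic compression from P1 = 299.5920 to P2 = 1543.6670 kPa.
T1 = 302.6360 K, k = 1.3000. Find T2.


(k-1)/k = 0.2308
(P2/P1)^exp = 1.4599
T2 = 302.6360 * 1.4599 = 441.8081 K

441.8081 K


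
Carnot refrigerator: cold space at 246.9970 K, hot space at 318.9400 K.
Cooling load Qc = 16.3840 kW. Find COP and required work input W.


COP = 246.9970 / 71.9430 = 3.4332
W = 16.3840 / 3.4332 = 4.7722 kW

COP = 3.4332, W = 4.7722 kW


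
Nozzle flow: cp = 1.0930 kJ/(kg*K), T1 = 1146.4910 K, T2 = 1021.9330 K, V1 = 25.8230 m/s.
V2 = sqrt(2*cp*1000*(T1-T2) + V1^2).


dT = 124.5580 K
2*cp*1000*dT = 272283.7880
V1^2 = 666.8273
V2 = sqrt(272950.6153) = 522.4468 m/s

522.4468 m/s


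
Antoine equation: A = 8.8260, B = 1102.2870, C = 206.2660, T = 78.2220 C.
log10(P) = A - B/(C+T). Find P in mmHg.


C+T = 284.4880
B/(C+T) = 3.8746
log10(P) = 8.8260 - 3.8746 = 4.9514
P = 10^4.9514 = 89405.7744 mmHg

89405.7744 mmHg


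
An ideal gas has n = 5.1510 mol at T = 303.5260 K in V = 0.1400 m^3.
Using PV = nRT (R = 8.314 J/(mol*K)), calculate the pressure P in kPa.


P = nRT/V = 5.1510 * 8.314 * 303.5260 / 0.1400
= 12998.6266 / 0.1400 = 92847.3329 Pa = 92.8473 kPa

92.8473 kPa


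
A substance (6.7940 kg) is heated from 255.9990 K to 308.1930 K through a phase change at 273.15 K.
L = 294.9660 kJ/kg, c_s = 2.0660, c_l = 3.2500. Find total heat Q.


Q1 (sensible, solid) = 6.7940 * 2.0660 * 17.1510 = 240.7384 kJ
Q2 (latent) = 6.7940 * 294.9660 = 2003.9990 kJ
Q3 (sensible, liquid) = 6.7940 * 3.2500 * 35.0430 = 773.7670 kJ
Q_total = 3018.5043 kJ

3018.5043 kJ


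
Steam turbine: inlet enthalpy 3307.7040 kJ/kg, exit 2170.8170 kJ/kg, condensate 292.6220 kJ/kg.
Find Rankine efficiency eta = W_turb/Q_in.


W = 1136.8870 kJ/kg
Q_in = 3015.0820 kJ/kg
eta = 0.3771 = 37.7067%

eta = 37.7067%


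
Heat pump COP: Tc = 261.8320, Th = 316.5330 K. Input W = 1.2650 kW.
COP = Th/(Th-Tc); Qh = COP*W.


COP = 316.5330 / 54.7010 = 5.7866
Qh = 5.7866 * 1.2650 = 7.3201 kW

COP = 5.7866, Qh = 7.3201 kW


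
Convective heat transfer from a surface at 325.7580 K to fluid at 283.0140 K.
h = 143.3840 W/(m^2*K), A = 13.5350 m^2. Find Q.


dT = 42.7440 K
Q = 143.3840 * 13.5350 * 42.7440 = 82953.3851 W

82953.3851 W


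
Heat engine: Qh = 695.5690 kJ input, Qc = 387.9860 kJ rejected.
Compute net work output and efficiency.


W = 695.5690 - 387.9860 = 307.5830 kJ
eta = 307.5830 / 695.5690 = 0.4422 = 44.2203%

W = 307.5830 kJ, eta = 44.2203%


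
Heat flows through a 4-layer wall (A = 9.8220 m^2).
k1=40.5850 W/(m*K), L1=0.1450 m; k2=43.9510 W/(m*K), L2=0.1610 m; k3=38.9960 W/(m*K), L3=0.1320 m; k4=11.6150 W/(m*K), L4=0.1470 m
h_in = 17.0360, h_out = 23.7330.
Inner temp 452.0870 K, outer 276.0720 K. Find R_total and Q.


R_conv_in = 1/(17.0360*9.8220) = 0.0060
R_1 = 0.1450/(40.5850*9.8220) = 0.0004
R_2 = 0.1610/(43.9510*9.8220) = 0.0004
R_3 = 0.1320/(38.9960*9.8220) = 0.0003
R_4 = 0.1470/(11.6150*9.8220) = 0.0013
R_conv_out = 1/(23.7330*9.8220) = 0.0043
R_total = 0.0126 K/W
Q = 176.0150 / 0.0126 = 13929.5572 W

R_total = 0.0126 K/W, Q = 13929.5572 W


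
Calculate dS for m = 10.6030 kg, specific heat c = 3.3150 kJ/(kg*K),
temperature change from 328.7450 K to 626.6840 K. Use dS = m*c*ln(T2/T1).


T2/T1 = 1.9063
ln(T2/T1) = 0.6452
dS = 10.6030 * 3.3150 * 0.6452 = 22.6767 kJ/K

22.6767 kJ/K


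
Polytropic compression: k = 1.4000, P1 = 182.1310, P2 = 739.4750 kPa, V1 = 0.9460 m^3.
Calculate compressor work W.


(k-1)/k = 0.2857
(P2/P1)^exp = 1.4923
W = 3.5000 * 182.1310 * 0.9460 * (1.4923 - 1) = 296.9000 kJ

296.9000 kJ


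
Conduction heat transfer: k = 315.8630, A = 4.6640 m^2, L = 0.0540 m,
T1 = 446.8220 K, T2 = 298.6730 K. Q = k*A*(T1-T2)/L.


dT = 148.1490 K
Q = 315.8630 * 4.6640 * 148.1490 / 0.0540 = 4041683.1353 W

4041683.1353 W


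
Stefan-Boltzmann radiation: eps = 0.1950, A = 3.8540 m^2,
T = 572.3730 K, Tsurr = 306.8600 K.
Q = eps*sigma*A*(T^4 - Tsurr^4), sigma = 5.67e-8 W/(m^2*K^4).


T^4 = 1.0733e+11
Tsurr^4 = 8.8667e+09
Q = 0.1950 * 5.67e-8 * 3.8540 * 9.8462e+10 = 4195.6462 W

4195.6462 W


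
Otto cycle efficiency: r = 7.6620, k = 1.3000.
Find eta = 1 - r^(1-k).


r^(k-1) = 1.8421
eta = 1 - 1/1.8421 = 0.4571 = 45.7128%

45.7128%


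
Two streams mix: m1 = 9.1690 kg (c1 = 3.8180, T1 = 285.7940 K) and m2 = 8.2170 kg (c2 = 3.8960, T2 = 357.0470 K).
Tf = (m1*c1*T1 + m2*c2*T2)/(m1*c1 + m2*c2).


num = 21435.1596
den = 67.0207
Tf = 319.8291 K

319.8291 K


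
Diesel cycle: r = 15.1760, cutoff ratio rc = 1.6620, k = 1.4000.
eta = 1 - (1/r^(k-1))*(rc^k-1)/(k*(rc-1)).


r^(k-1) = 2.9680
rc^k = 2.0365
eta = 0.6232 = 62.3193%

62.3193%


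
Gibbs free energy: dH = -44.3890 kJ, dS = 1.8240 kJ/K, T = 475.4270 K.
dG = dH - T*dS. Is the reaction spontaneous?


T*dS = 475.4270 * 1.8240 = 867.1788 kJ
dG = -44.3890 - 867.1788 = -911.5678 kJ (spontaneous)

dG = -911.5678 kJ, spontaneous


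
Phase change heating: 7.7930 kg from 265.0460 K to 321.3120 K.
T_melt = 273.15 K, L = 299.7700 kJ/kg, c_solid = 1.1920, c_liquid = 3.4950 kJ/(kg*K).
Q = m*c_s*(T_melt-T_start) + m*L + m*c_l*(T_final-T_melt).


Q1 (sensible, solid) = 7.7930 * 1.1920 * 8.1040 = 75.2801 kJ
Q2 (latent) = 7.7930 * 299.7700 = 2336.1076 kJ
Q3 (sensible, liquid) = 7.7930 * 3.4950 * 48.1620 = 1311.7660 kJ
Q_total = 3723.1537 kJ

3723.1537 kJ


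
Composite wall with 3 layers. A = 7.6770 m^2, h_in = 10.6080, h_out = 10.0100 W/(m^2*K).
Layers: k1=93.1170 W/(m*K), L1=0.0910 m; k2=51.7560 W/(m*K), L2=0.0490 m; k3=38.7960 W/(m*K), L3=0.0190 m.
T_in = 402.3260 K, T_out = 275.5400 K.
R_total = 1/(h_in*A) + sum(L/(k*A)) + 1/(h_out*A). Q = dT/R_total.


R_conv_in = 1/(10.6080*7.6770) = 0.0123
R_1 = 0.0910/(93.1170*7.6770) = 0.0001
R_2 = 0.0490/(51.7560*7.6770) = 0.0001
R_3 = 0.0190/(38.7960*7.6770) = 6.3793e-05
R_conv_out = 1/(10.0100*7.6770) = 0.0130
R_total = 0.0256 K/W
Q = 126.7860 / 0.0256 = 4951.2899 W

R_total = 0.0256 K/W, Q = 4951.2899 W


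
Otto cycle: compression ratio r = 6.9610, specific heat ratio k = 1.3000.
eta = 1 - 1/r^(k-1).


r^(k-1) = 1.7898
eta = 1 - 1/1.7898 = 0.4413 = 44.1274%

44.1274%


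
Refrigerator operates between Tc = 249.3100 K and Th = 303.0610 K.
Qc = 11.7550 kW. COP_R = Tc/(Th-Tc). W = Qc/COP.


COP = 249.3100 / 53.7510 = 4.6382
W = 11.7550 / 4.6382 = 2.5344 kW

COP = 4.6382, W = 2.5344 kW


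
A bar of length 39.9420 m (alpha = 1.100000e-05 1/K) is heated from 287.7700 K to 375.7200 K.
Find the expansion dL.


dT = 87.9500 K
dL = 1.100000e-05 * 39.9420 * 87.9500 = 0.038642 m
L_final = 39.980642 m

dL = 0.038642 m


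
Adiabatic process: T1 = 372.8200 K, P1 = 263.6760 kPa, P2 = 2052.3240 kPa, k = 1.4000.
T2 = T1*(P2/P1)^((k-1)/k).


(k-1)/k = 0.2857
(P2/P1)^exp = 1.7973
T2 = 372.8200 * 1.7973 = 670.0708 K

670.0708 K


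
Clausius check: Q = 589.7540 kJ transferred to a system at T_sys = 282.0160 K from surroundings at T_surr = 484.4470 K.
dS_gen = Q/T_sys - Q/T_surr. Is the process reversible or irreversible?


dS_sys = 589.7540/282.0160 = 2.0912 kJ/K
dS_surr = -589.7540/484.4470 = -1.2174 kJ/K
dS_gen = 2.0912 - 1.2174 = 0.8738 kJ/K (irreversible)

dS_gen = 0.8738 kJ/K, irreversible


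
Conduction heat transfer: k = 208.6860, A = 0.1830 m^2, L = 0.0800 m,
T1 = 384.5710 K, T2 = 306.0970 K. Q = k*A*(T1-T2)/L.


dT = 78.4740 K
Q = 208.6860 * 0.1830 * 78.4740 / 0.0800 = 37461.0726 W

37461.0726 W


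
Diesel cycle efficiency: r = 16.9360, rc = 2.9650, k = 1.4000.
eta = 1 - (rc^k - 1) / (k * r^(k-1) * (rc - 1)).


r^(k-1) = 3.1012
rc^k = 4.5797
eta = 0.5804 = 58.0407%

58.0407%


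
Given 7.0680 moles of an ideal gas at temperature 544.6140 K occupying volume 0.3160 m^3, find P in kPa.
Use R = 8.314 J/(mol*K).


P = nRT/V = 7.0680 * 8.314 * 544.6140 / 0.3160
= 32003.3442 / 0.3160 = 101276.4057 Pa = 101.2764 kPa

101.2764 kPa


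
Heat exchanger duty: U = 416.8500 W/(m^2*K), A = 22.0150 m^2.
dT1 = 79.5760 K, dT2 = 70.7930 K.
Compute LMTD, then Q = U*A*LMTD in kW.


LMTD = 75.0989 K
Q = 416.8500 * 22.0150 * 75.0989 = 689179.2412 W = 689.1792 kW

689.1792 kW


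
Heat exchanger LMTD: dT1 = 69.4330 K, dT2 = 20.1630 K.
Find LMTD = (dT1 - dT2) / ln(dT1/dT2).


dT1/dT2 = 3.4436
ln(dT1/dT2) = 1.2365
LMTD = 49.2700 / 1.2365 = 39.8459 K

39.8459 K


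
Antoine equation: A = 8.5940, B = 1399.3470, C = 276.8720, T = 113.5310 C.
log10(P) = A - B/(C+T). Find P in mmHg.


C+T = 390.4030
B/(C+T) = 3.5844
log10(P) = 8.5940 - 3.5844 = 5.0096
P = 10^5.0096 = 102243.2424 mmHg

102243.2424 mmHg


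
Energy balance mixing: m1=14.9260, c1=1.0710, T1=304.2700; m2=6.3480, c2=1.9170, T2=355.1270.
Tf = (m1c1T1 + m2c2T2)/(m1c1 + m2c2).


num = 9185.5646
den = 28.1549
Tf = 326.2515 K

326.2515 K


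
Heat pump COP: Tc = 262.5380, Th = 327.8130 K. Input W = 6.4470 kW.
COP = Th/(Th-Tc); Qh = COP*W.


COP = 327.8130 / 65.2750 = 5.0220
Qh = 5.0220 * 6.4470 = 32.3770 kW

COP = 5.0220, Qh = 32.3770 kW


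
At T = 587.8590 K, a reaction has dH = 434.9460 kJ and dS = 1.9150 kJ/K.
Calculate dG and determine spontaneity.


T*dS = 587.8590 * 1.9150 = 1125.7500 kJ
dG = 434.9460 - 1125.7500 = -690.8040 kJ (spontaneous)

dG = -690.8040 kJ, spontaneous


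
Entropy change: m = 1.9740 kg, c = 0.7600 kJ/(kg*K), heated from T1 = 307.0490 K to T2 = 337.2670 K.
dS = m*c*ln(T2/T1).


T2/T1 = 1.0984
ln(T2/T1) = 0.0939
dS = 1.9740 * 0.7600 * 0.0939 = 0.1408 kJ/K

0.1408 kJ/K


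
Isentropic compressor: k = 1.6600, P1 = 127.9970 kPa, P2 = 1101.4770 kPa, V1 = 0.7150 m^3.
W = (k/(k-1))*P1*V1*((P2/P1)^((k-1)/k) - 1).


(k-1)/k = 0.3976
(P2/P1)^exp = 2.3532
W = 2.5152 * 127.9970 * 0.7150 * (2.3532 - 1) = 311.4800 kJ

311.4800 kJ


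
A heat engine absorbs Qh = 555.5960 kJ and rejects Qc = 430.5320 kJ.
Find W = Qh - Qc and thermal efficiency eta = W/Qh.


W = 555.5960 - 430.5320 = 125.0640 kJ
eta = 125.0640 / 555.5960 = 0.2251 = 22.5099%

W = 125.0640 kJ, eta = 22.5099%


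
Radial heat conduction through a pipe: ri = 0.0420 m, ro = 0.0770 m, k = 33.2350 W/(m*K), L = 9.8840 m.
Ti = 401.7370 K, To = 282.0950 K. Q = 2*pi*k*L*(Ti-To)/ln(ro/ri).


dT = 119.6420 K
ln(ro/ri) = 0.6061
Q = 2*pi*33.2350*9.8840*119.6420 / 0.6061 = 407400.9286 W

407400.9286 W


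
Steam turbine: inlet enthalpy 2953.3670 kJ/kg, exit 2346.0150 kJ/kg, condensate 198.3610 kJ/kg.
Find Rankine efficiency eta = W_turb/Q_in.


W = 607.3520 kJ/kg
Q_in = 2755.0060 kJ/kg
eta = 0.2205 = 22.0454%

eta = 22.0454%


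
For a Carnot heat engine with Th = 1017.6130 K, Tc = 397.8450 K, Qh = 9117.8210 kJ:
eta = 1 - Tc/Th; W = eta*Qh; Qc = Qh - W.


eta = 1 - 397.8450/1017.6130 = 0.6090
W = 0.6090 * 9117.8210 = 5553.1265 kJ
Qc = 9117.8210 - 5553.1265 = 3564.6945 kJ

eta = 60.9041%, W = 5553.1265 kJ, Qc = 3564.6945 kJ


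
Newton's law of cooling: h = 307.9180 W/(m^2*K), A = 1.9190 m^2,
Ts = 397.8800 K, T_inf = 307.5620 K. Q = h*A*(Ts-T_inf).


dT = 90.3180 K
Q = 307.9180 * 1.9190 * 90.3180 = 53368.4223 W

53368.4223 W


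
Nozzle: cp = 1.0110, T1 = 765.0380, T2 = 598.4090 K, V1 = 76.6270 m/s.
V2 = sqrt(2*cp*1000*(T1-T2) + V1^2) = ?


dT = 166.6290 K
2*cp*1000*dT = 336923.8380
V1^2 = 5871.6971
V2 = sqrt(342795.5351) = 585.4874 m/s

585.4874 m/s


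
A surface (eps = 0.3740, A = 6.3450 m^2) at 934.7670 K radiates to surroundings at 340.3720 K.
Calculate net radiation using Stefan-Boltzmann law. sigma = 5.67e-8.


T^4 = 7.6351e+11
Tsurr^4 = 1.3422e+10
Q = 0.3740 * 5.67e-8 * 6.3450 * 7.5009e+11 = 100924.6557 W

100924.6557 W


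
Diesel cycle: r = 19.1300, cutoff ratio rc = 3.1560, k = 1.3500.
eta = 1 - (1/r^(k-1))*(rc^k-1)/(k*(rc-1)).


r^(k-1) = 2.8093
rc^k = 4.7188
eta = 0.5452 = 54.5196%

54.5196%


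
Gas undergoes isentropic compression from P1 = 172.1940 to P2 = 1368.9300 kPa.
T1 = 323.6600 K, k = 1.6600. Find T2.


(k-1)/k = 0.3976
(P2/P1)^exp = 2.2802
T2 = 323.6600 * 2.2802 = 738.0143 K

738.0143 K


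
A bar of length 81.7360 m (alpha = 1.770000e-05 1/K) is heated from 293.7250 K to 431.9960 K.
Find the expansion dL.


dT = 138.2710 K
dL = 1.770000e-05 * 81.7360 * 138.2710 = 0.200040 m
L_final = 81.936040 m

dL = 0.200040 m


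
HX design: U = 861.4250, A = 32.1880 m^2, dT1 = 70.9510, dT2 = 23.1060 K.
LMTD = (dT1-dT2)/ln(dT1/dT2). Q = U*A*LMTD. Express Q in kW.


LMTD = 42.6465 K
Q = 861.4250 * 32.1880 * 42.6465 = 1182483.1724 W = 1182.4832 kW

1182.4832 kW


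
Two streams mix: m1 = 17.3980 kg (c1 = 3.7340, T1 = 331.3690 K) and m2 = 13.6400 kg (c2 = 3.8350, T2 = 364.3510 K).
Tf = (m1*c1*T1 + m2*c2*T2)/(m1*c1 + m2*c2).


num = 40586.0817
den = 117.2735
Tf = 346.0805 K

346.0805 K


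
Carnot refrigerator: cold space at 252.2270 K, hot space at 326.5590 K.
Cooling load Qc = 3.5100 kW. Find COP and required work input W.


COP = 252.2270 / 74.3320 = 3.3932
W = 3.5100 / 3.3932 = 1.0344 kW

COP = 3.3932, W = 1.0344 kW


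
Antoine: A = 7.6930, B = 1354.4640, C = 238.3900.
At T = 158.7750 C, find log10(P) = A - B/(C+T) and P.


C+T = 397.1650
B/(C+T) = 3.4103
log10(P) = 7.6930 - 3.4103 = 4.2827
P = 10^4.2827 = 19172.0821 mmHg

19172.0821 mmHg


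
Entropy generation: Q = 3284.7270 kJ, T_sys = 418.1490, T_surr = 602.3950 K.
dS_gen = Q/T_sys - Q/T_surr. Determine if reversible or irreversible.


dS_sys = 3284.7270/418.1490 = 7.8554 kJ/K
dS_surr = -3284.7270/602.3950 = -5.4528 kJ/K
dS_gen = 7.8554 - 5.4528 = 2.4026 kJ/K (irreversible)

dS_gen = 2.4026 kJ/K, irreversible


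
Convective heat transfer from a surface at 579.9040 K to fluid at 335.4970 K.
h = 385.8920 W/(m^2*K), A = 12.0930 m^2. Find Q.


dT = 244.4070 K
Q = 385.8920 * 12.0930 * 244.4070 = 1140547.7402 W

1140547.7402 W
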